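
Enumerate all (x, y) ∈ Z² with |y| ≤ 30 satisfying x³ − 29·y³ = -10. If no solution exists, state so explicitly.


The equation is x³ - 29y³ = -10. For fixed y, x³ = 29·y³ − 10, so a solution requires the RHS to be a perfect cube.
Strategy: iterate y from -30 to 30, compute RHS = 29·y³ − 10, and check whether it is a (positive or negative) perfect cube.
Check small values of y:
  y = 0: RHS = -10 is not a perfect cube.
  y = 1: RHS = 19 is not a perfect cube.
  y = -1: RHS = -39 is not a perfect cube.
  y = 2: RHS = 222 is not a perfect cube.
  y = -2: RHS = -242 is not a perfect cube.
  y = 3: RHS = 773 is not a perfect cube.
  y = -3: RHS = -793 is not a perfect cube.
Continuing the search up to |y| = 30 finds no solutions either.
No (x, y) in the scanned range satisfies the equation.

No integer solutions with |y| ≤ 30.


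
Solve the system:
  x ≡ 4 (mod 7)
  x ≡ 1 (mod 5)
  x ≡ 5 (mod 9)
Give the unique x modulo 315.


Moduli 7, 5, 9 are pairwise coprime; by CRT there is a unique solution modulo M = 7 · 5 · 9 = 315.
Solve pairwise, accumulating the modulus:
  Start with x ≡ 4 (mod 7).
  Combine with x ≡ 1 (mod 5): since gcd(7, 5) = 1, we get a unique residue mod 35.
    Write x = 4 + 7·t and substitute into x ≡ 1 (mod 5): 7·t ≡ 1 − 4 = -3 (mod 5).
    Reduce coefficients mod 5: 2·t ≡ 2 (mod 5).
    The inverse of 2 mod 5 is 3 (since 2·3 = 6 = 1·5 + 1), so t ≡ 3·2 = 6 ≡ 1 (mod 5).
    Then x = 4 + 7·1 = 11, valid modulo lcm(7, 5) = 35: x ≡ 11 (mod 35).
  Combine with x ≡ 5 (mod 9): since gcd(35, 9) = 1, we get a unique residue mod 315.
    Write x = 11 + 35·t and substitute into x ≡ 5 (mod 9): 35·t ≡ 5 − 11 = -6 (mod 9).
    Reduce coefficients mod 9: 8·t ≡ 3 (mod 9).
    The inverse of 8 mod 9 is 8 (since 8·8 = 64 = 7·9 + 1), so t ≡ 8·3 = 24 ≡ 6 (mod 9).
    Then x = 11 + 35·6 = 221, valid modulo lcm(35, 9) = 315: x ≡ 221 (mod 315).
Verify: 221 mod 7 = 4 ✓, 221 mod 5 = 1 ✓, 221 mod 9 = 5 ✓.

x ≡ 221 (mod 315).


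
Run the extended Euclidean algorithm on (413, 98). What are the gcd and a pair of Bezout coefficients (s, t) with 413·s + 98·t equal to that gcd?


Euclidean algorithm on (413, 98) — divide until remainder is 0:
  413 = 4 · 98 + 21
  98 = 4 · 21 + 14
  21 = 1 · 14 + 7
  14 = 2 · 7 + 0
gcd(413, 98) = 7.
Track Bezout coefficients alongside the remainders: start with r₀ = 413 = a·1 + b·0 (s = 1, t = 0) and r₁ = 98 = a·0 + b·1 (s = 0, t = 1); each new remainder r_{k+1} = r_{k-1} − q_k·r_k inherits s_{k+1} = s_{k-1} − q_k·s_k, t_{k+1} = t_{k-1} − q_k·t_k, so r_k = a·s_k + b·t_k at every step:
  q = 4: r = 21, s = 1 − 4·0 = 1, t = 0 − 4·1 = -4  (check: 413·1 + 98·(-4) = 21)
  q = 4: r = 14, s = 0 − 4·1 = -4, t = 1 − 4·(-4) = 17  (check: 413·(-4) + 98·17 = 14)
  q = 1: r = 7, s = 1 − 1·(-4) = 5, t = -4 − 1·17 = -21  (check: 413·5 + 98·(-21) = 7)
The row with r = 7 (the gcd) gives the Bezout coefficients s = 5, t = -21.
Result: 413 · (5) + 98 · (-21) = 7.

gcd(413, 98) = 7; s = 5, t = -21 (check: 413·5 + 98·(-21) = 7).


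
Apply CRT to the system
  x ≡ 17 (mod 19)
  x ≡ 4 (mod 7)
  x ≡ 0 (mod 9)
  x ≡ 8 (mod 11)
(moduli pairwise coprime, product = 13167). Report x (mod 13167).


Product of moduli M = 19 · 7 · 9 · 11 = 13167.
Merge one congruence at a time:
  Start: x ≡ 17 (mod 19).
  Combine with x ≡ 4 (mod 7); new modulus lcm = 133.
    Write x = 17 + 19·t and substitute into x ≡ 4 (mod 7): 19·t ≡ 4 − 17 = -13 (mod 7).
    Reduce coefficients mod 7: 5·t ≡ 1 (mod 7).
    The inverse of 5 mod 7 is 3 (since 5·3 = 15 = 2·7 + 1), so t ≡ 3·1 = 3 ≡ 3 (mod 7).
    Then x = 17 + 19·3 = 74, valid modulo lcm(19, 7) = 133: x ≡ 74 (mod 133).
  Combine with x ≡ 0 (mod 9); new modulus lcm = 1197.
    Write x = 74 + 133·t and substitute into x ≡ 0 (mod 9): 133·t ≡ 0 − 74 = -74 (mod 9).
    Reduce coefficients mod 9: 7·t ≡ 7 (mod 9).
    The inverse of 7 mod 9 is 4 (since 7·4 = 28 = 3·9 + 1), so t ≡ 4·7 = 28 ≡ 1 (mod 9).
    Then x = 74 + 133·1 = 207, valid modulo lcm(133, 9) = 1197: x ≡ 207 (mod 1197).
  Combine with x ≡ 8 (mod 11); new modulus lcm = 13167.
    Write x = 207 + 1197·t and substitute into x ≡ 8 (mod 11): 1197·t ≡ 8 − 207 = -199 (mod 11).
    Reduce coefficients mod 11: 9·t ≡ 10 (mod 11).
    The inverse of 9 mod 11 is 5 (since 9·5 = 45 = 4·11 + 1), so t ≡ 5·10 = 50 ≡ 6 (mod 11).
    Then x = 207 + 1197·6 = 7389, valid modulo lcm(1197, 11) = 13167: x ≡ 7389 (mod 13167).
Verify against each original: 7389 mod 19 = 17, 7389 mod 7 = 4, 7389 mod 9 = 0, 7389 mod 11 = 8.

x ≡ 7389 (mod 13167).


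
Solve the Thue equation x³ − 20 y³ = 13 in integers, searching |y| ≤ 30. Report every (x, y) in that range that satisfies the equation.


The equation is x³ - 20y³ = 13. For fixed y, x³ = 20·y³ + 13, so a solution requires the RHS to be a perfect cube.
Strategy: iterate y from -30 to 30, compute RHS = 20·y³ + 13, and check whether it is a (positive or negative) perfect cube.
Check small values of y:
  y = 0: RHS = 13 is not a perfect cube.
  y = 1: RHS = 33 is not a perfect cube.
  y = -1: RHS = -7 is not a perfect cube.
  y = 2: RHS = 173 is not a perfect cube.
  y = -2: RHS = -147 is not a perfect cube.
  y = 3: RHS = 553 is not a perfect cube.
  y = -3: RHS = -527 is not a perfect cube.
Continuing the search up to |y| = 30 finds no solutions either.
No (x, y) in the scanned range satisfies the equation.

No integer solutions with |y| ≤ 30.


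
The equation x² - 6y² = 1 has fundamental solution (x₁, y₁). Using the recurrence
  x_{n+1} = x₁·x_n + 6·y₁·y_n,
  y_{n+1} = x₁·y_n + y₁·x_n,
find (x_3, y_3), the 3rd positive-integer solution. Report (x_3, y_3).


Step 1: Find the fundamental solution (x₁, y₁) of x² - 6y² = 1.
  Expand √6 as a continued fraction. a₀ = ⌊√6⌋ = 2; iterate m_{k+1} = d_k·a_k − m_k, d_{k+1} = (6 − m_{k+1}²)/d_k, a_{k+1} = ⌊(a₀ + m_{k+1})/d_{k+1}⌋ (starting m₀ = 0, d₀ = 1), with convergents p_k = a_k·p_{k-1} + p_{k-2}, q_k = a_k·q_{k-1} + q_{k-2} (p₋₁ = 1, q₋₁ = 0):
  k = 0: a₀ = 2; p₀/q₀ = 2/1; p₀² − 6·q₀² = 4 − 6 = -2.
  k = 1: m = 2, d = 2, a = ⌊(2 + 2)/2⌋ = 2; p/q = (2·2 + 1)/(2·1 + 0) = 5/2; p² − 6·q² = 25 − 24 = 1.
  The first convergent with p² − 6·q² = 1 gives the fundamental solution (x₁, y₁) = (5, 2).
Step 2: Apply the recurrence (x_{n+1}, y_{n+1}) = (x₁x_n + 6y₁y_n, x₁y_n + y₁x_n) repeatedly.
  From (x_1, y_1) = (5, 2): x_2 = 5·5 + 6·2·2 = 49; y_2 = 5·2 + 2·5 = 20.
  From (x_2, y_2) = (49, 20): x_3 = 5·49 + 6·2·20 = 485; y_3 = 5·20 + 2·49 = 198.
Step 3: Verify x_3² - 6·y_3² = 235225 - 235224 = 1 (should be 1). ✓

(x_1, y_1) = (5, 2); (x_3, y_3) = (485, 198).


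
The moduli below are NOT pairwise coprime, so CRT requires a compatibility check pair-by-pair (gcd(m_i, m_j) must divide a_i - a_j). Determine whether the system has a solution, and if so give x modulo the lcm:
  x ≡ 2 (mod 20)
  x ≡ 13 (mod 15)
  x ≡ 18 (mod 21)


Moduli 20, 15, 21 are not pairwise coprime, so CRT works modulo lcm(m_i) when all pairwise compatibility conditions hold.
Pairwise compatibility: gcd(m_i, m_j) must divide a_i - a_j for every pair.
Merge one congruence at a time:
  Start: x ≡ 2 (mod 20).
  Combine with x ≡ 13 (mod 15): gcd(20, 15) = 5, and 13 - 2 = 11 is NOT divisible by 5.
    ⇒ system is inconsistent (no integer solution).

No solution (the system is inconsistent).


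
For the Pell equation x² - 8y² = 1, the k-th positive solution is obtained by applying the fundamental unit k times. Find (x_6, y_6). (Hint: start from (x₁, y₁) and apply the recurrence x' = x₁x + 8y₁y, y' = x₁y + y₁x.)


Step 1: Find the fundamental solution (x₁, y₁) of x² - 8y² = 1.
  Expand √8 as a continued fraction. a₀ = ⌊√8⌋ = 2; iterate m_{k+1} = d_k·a_k − m_k, d_{k+1} = (8 − m_{k+1}²)/d_k, a_{k+1} = ⌊(a₀ + m_{k+1})/d_{k+1}⌋ (starting m₀ = 0, d₀ = 1), with convergents p_k = a_k·p_{k-1} + p_{k-2}, q_k = a_k·q_{k-1} + q_{k-2} (p₋₁ = 1, q₋₁ = 0):
  k = 0: a₀ = 2; p₀/q₀ = 2/1; p₀² − 8·q₀² = 4 − 8 = -4.
  k = 1: m = 2, d = 4, a = ⌊(2 + 2)/4⌋ = 1; p/q = (1·2 + 1)/(1·1 + 0) = 3/1; p² − 8·q² = 9 − 8 = 1.
  The first convergent with p² − 8·q² = 1 gives the fundamental solution (x₁, y₁) = (3, 1).
Step 2: Apply the recurrence (x_{n+1}, y_{n+1}) = (x₁x_n + 8y₁y_n, x₁y_n + y₁x_n) repeatedly.
  From (x_1, y_1) = (3, 1): x_2 = 3·3 + 8·1·1 = 17; y_2 = 3·1 + 1·3 = 6.
  From (x_2, y_2) = (17, 6): x_3 = 3·17 + 8·1·6 = 99; y_3 = 3·6 + 1·17 = 35.
  From (x_3, y_3) = (99, 35): x_4 = 3·99 + 8·1·35 = 577; y_4 = 3·35 + 1·99 = 204.
  From (x_4, y_4) = (577, 204): x_5 = 3·577 + 8·1·204 = 3363; y_5 = 3·204 + 1·577 = 1189.
  From (x_5, y_5) = (3363, 1189): x_6 = 3·3363 + 8·1·1189 = 19601; y_6 = 3·1189 + 1·3363 = 6930.
Step 3: Verify x_6² - 8·y_6² = 384199201 - 384199200 = 1 (should be 1). ✓

(x_1, y_1) = (3, 1); (x_6, y_6) = (19601, 6930).


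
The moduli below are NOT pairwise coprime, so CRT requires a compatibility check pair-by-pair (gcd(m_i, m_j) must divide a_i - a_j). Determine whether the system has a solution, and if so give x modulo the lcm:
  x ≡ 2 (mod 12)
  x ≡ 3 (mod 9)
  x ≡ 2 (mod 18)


Moduli 12, 9, 18 are not pairwise coprime, so CRT works modulo lcm(m_i) when all pairwise compatibility conditions hold.
Pairwise compatibility: gcd(m_i, m_j) must divide a_i - a_j for every pair.
Merge one congruence at a time:
  Start: x ≡ 2 (mod 12).
  Combine with x ≡ 3 (mod 9): gcd(12, 9) = 3, and 3 - 2 = 1 is NOT divisible by 3.
    ⇒ system is inconsistent (no integer solution).

No solution (the system is inconsistent).


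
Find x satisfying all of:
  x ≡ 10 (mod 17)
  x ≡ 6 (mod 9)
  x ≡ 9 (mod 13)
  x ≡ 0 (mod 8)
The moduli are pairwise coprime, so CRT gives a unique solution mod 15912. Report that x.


Product of moduli M = 17 · 9 · 13 · 8 = 15912.
Merge one congruence at a time:
  Start: x ≡ 10 (mod 17).
  Combine with x ≡ 6 (mod 9); new modulus lcm = 153.
    Write x = 10 + 17·t and substitute into x ≡ 6 (mod 9): 17·t ≡ 6 − 10 = -4 (mod 9).
    Reduce coefficients mod 9: 8·t ≡ 5 (mod 9).
    The inverse of 8 mod 9 is 8 (since 8·8 = 64 = 7·9 + 1), so t ≡ 8·5 = 40 ≡ 4 (mod 9).
    Then x = 10 + 17·4 = 78, valid modulo lcm(17, 9) = 153: x ≡ 78 (mod 153).
  Combine with x ≡ 9 (mod 13); new modulus lcm = 1989.
    Write x = 78 + 153·t and substitute into x ≡ 9 (mod 13): 153·t ≡ 9 − 78 = -69 (mod 13).
    Reduce coefficients mod 13: 10·t ≡ 9 (mod 13).
    The inverse of 10 mod 13 is 4 (since 10·4 = 40 = 3·13 + 1), so t ≡ 4·9 = 36 ≡ 10 (mod 13).
    Then x = 78 + 153·10 = 1608, valid modulo lcm(153, 13) = 1989: x ≡ 1608 (mod 1989).
  Combine with x ≡ 0 (mod 8); new modulus lcm = 15912.
    Write x = 1608 + 1989·t and substitute into x ≡ 0 (mod 8): 1989·t ≡ 0 − 1608 = -1608 (mod 8).
    Reduce coefficients mod 8: 5·t ≡ 0 (mod 8).
    The inverse of 5 mod 8 is 5 (since 5·5 = 25 = 3·8 + 1), so t ≡ 5·0 = 0 ≡ 0 (mod 8).
    Then x = 1608 + 1989·0 = 1608, valid modulo lcm(1989, 8) = 15912: x ≡ 1608 (mod 15912).
Verify against each original: 1608 mod 17 = 10, 1608 mod 9 = 6, 1608 mod 13 = 9, 1608 mod 8 = 0.

x ≡ 1608 (mod 15912).


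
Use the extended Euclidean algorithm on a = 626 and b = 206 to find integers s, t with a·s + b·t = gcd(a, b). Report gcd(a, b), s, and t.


Euclidean algorithm on (626, 206) — divide until remainder is 0:
  626 = 3 · 206 + 8
  206 = 25 · 8 + 6
  8 = 1 · 6 + 2
  6 = 3 · 2 + 0
gcd(626, 206) = 2.
Track Bezout coefficients alongside the remainders: start with r₀ = 626 = a·1 + b·0 (s = 1, t = 0) and r₁ = 206 = a·0 + b·1 (s = 0, t = 1); each new remainder r_{k+1} = r_{k-1} − q_k·r_k inherits s_{k+1} = s_{k-1} − q_k·s_k, t_{k+1} = t_{k-1} − q_k·t_k, so r_k = a·s_k + b·t_k at every step:
  q = 3: r = 8, s = 1 − 3·0 = 1, t = 0 − 3·1 = -3  (check: 626·1 + 206·(-3) = 8)
  q = 25: r = 6, s = 0 − 25·1 = -25, t = 1 − 25·(-3) = 76  (check: 626·(-25) + 206·76 = 6)
  q = 1: r = 2, s = 1 − 1·(-25) = 26, t = -3 − 1·76 = -79  (check: 626·26 + 206·(-79) = 2)
The row with r = 2 (the gcd) gives the Bezout coefficients s = 26, t = -79.
Result: 626 · (26) + 206 · (-79) = 2.

gcd(626, 206) = 2; s = 26, t = -79 (check: 626·26 + 206·(-79) = 2).


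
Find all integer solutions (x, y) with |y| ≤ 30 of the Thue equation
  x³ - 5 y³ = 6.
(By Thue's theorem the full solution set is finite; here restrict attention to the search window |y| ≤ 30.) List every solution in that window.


The equation is x³ - 5y³ = 6. For fixed y, x³ = 5·y³ + 6, so a solution requires the RHS to be a perfect cube.
Strategy: iterate y from -30 to 30, compute RHS = 5·y³ + 6, and check whether it is a (positive or negative) perfect cube.
Check small values of y:
  y = 0: RHS = 6 is not a perfect cube.
  y = 1: RHS = 11 is not a perfect cube.
  y = -1: RHS = 1 = (1)³ ⇒ x = 1 works.
  y = 2: RHS = 46 is not a perfect cube.
  y = -2: RHS = -34 is not a perfect cube.
  y = 3: RHS = 141 is not a perfect cube.
  y = -3: RHS = -129 is not a perfect cube.
Continuing the search up to |y| = 30 finds no further solutions beyond those listed.
Collected solutions: (1, -1).

Solutions (with |y| ≤ 30): (1, -1).


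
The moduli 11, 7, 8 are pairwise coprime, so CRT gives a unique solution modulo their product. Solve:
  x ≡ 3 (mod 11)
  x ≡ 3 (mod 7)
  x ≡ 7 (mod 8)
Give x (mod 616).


Moduli 11, 7, 8 are pairwise coprime; by CRT there is a unique solution modulo M = 11 · 7 · 8 = 616.
Solve pairwise, accumulating the modulus:
  Start with x ≡ 3 (mod 11).
  Combine with x ≡ 3 (mod 7): since gcd(11, 7) = 1, we get a unique residue mod 77.
    Write x = 3 + 11·t and substitute into x ≡ 3 (mod 7): 11·t ≡ 3 − 3 = 0 (mod 7).
    Reduce coefficients mod 7: 4·t ≡ 0 (mod 7).
    The inverse of 4 mod 7 is 2 (since 4·2 = 8 = 1·7 + 1), so t ≡ 2·0 = 0 ≡ 0 (mod 7).
    Then x = 3 + 11·0 = 3, valid modulo lcm(11, 7) = 77: x ≡ 3 (mod 77).
  Combine with x ≡ 7 (mod 8): since gcd(77, 8) = 1, we get a unique residue mod 616.
    Write x = 3 + 77·t and substitute into x ≡ 7 (mod 8): 77·t ≡ 7 − 3 = 4 (mod 8).
    Reduce coefficients mod 8: 5·t ≡ 4 (mod 8).
    The inverse of 5 mod 8 is 5 (since 5·5 = 25 = 3·8 + 1), so t ≡ 5·4 = 20 ≡ 4 (mod 8).
    Then x = 3 + 77·4 = 311, valid modulo lcm(77, 8) = 616: x ≡ 311 (mod 616).
Verify: 311 mod 11 = 3 ✓, 311 mod 7 = 3 ✓, 311 mod 8 = 7 ✓.

x ≡ 311 (mod 616).


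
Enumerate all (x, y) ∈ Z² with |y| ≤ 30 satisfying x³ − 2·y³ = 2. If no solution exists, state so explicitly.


The equation is x³ - 2y³ = 2. For fixed y, x³ = 2·y³ + 2, so a solution requires the RHS to be a perfect cube.
Strategy: iterate y from -30 to 30, compute RHS = 2·y³ + 2, and check whether it is a (positive or negative) perfect cube.
Check small values of y:
  y = 0: RHS = 2 is not a perfect cube.
  y = 1: RHS = 4 is not a perfect cube.
  y = -1: RHS = 0 = (0)³ ⇒ x = 0 works.
  y = 2: RHS = 18 is not a perfect cube.
  y = -2: RHS = -14 is not a perfect cube.
  y = 3: RHS = 56 is not a perfect cube.
  y = -3: RHS = -52 is not a perfect cube.
Continuing the search up to |y| = 30 finds no further solutions beyond those listed.
Collected solutions: (0, -1).

Solutions (with |y| ≤ 30): (0, -1).


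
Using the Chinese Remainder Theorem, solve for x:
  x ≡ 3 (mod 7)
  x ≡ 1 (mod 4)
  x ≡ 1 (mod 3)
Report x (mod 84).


Moduli 7, 4, 3 are pairwise coprime; by CRT there is a unique solution modulo M = 7 · 4 · 3 = 84.
Solve pairwise, accumulating the modulus:
  Start with x ≡ 3 (mod 7).
  Combine with x ≡ 1 (mod 4): since gcd(7, 4) = 1, we get a unique residue mod 28.
    Write x = 3 + 7·t and substitute into x ≡ 1 (mod 4): 7·t ≡ 1 − 3 = -2 (mod 4).
    Reduce coefficients mod 4: 3·t ≡ 2 (mod 4).
    The inverse of 3 mod 4 is 3 (since 3·3 = 9 = 2·4 + 1), so t ≡ 3·2 = 6 ≡ 2 (mod 4).
    Then x = 3 + 7·2 = 17, valid modulo lcm(7, 4) = 28: x ≡ 17 (mod 28).
  Combine with x ≡ 1 (mod 3): since gcd(28, 3) = 1, we get a unique residue mod 84.
    Write x = 17 + 28·t and substitute into x ≡ 1 (mod 3): 28·t ≡ 1 − 17 = -16 (mod 3).
    Reduce coefficients mod 3: 1·t ≡ 2 (mod 3).
    So t ≡ 2 (mod 3).
    Then x = 17 + 28·2 = 73, valid modulo lcm(28, 3) = 84: x ≡ 73 (mod 84).
Verify: 73 mod 7 = 3 ✓, 73 mod 4 = 1 ✓, 73 mod 3 = 1 ✓.

x ≡ 73 (mod 84).


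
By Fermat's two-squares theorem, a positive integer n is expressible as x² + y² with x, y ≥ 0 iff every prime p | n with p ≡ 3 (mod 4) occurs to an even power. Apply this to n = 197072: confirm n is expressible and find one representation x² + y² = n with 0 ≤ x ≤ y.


Step 1: Factor n = 197072 = 2^4 · 109 · 113.
Step 2: Check the mod-4 condition on each prime factor: 2 = 2 (special); 109 ≡ 1 (mod 4), exponent 1; 113 ≡ 1 (mod 4), exponent 1.
All primes ≡ 3 (mod 4) appear to even exponent (or don't appear), so by the two-squares theorem n IS expressible as a sum of two squares.
Step 3: Build a representation. Group n = k² · m with k = 4 and m = 109 · 113 = 12317 (a product of primes ≡ 1 (mod 4)); a representation of m scales to one of n via (k·x)² + (k·y)² = k²(x² + y²). Each prime p ≡ 1 (mod 4) is itself a sum of two squares; find a² by testing p − a² for a perfect square:
  109: 109 − 1² = 108, 109 − 2² = 105, 109 − 3² = 100 = 10² ⇒ 109 = 3² + 10².
  113: 113 − 1² = 112, 113 − 2² = 109, 113 − 3² = 104, 113 − 4² = 97, 113 − 5² = 88, 113 − 6² = 77, 113 − 7² = 64 = 8² ⇒ 113 = 7² + 8².
  Combine using the Brahmagupta–Fibonacci identity (a² + b²)(c² + d²) = (ac − bd)² + (ad + bc)² = (ac + bd)² + (ad − bc)²:
  109 · 113 = 12317: from (3² + 10²)(7² + 8²), take (3·7 − 10·8, 3·8 + 10·7) = (21 − 80, 24 + 70) = (-59, 94); dropping signs (only squares matter) gives (59, 94); check 59² + 94² = 3481 + 8836 = 12317 ✓.
  Scale by k = 4: (4·59, 4·94) = (236, 376).
Step 4: Order so x ≤ y and verify: 236² + 376² = 55696 + 141376 = 197072 = n. ✓

n = 197072 = 236² + 376² (one valid representation with x ≤ y).


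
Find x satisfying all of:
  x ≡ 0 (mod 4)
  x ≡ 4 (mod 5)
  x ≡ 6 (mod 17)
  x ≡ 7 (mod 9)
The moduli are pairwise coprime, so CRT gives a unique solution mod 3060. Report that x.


Product of moduli M = 4 · 5 · 17 · 9 = 3060.
Merge one congruence at a time:
  Start: x ≡ 0 (mod 4).
  Combine with x ≡ 4 (mod 5); new modulus lcm = 20.
    Write x = 0 + 4·t and substitute into x ≡ 4 (mod 5): 4·t ≡ 4 − 0 = 4 (mod 5).
    The inverse of 4 mod 5 is 4 (since 4·4 = 16 = 3·5 + 1), so t ≡ 4·4 = 16 ≡ 1 (mod 5).
    Then x = 0 + 4·1 = 4, valid modulo lcm(4, 5) = 20: x ≡ 4 (mod 20).
  Combine with x ≡ 6 (mod 17); new modulus lcm = 340.
    Write x = 4 + 20·t and substitute into x ≡ 6 (mod 17): 20·t ≡ 6 − 4 = 2 (mod 17).
    Reduce coefficients mod 17: 3·t ≡ 2 (mod 17).
    The inverse of 3 mod 17 is 6 (since 3·6 = 18 = 1·17 + 1), so t ≡ 6·2 = 12 ≡ 12 (mod 17).
    Then x = 4 + 20·12 = 244, valid modulo lcm(20, 17) = 340: x ≡ 244 (mod 340).
  Combine with x ≡ 7 (mod 9); new modulus lcm = 3060.
    Write x = 244 + 340·t and substitute into x ≡ 7 (mod 9): 340·t ≡ 7 − 244 = -237 (mod 9).
    Reduce coefficients mod 9: 7·t ≡ 6 (mod 9).
    The inverse of 7 mod 9 is 4 (since 7·4 = 28 = 3·9 + 1), so t ≡ 4·6 = 24 ≡ 6 (mod 9).
    Then x = 244 + 340·6 = 2284, valid modulo lcm(340, 9) = 3060: x ≡ 2284 (mod 3060).
Verify against each original: 2284 mod 4 = 0, 2284 mod 5 = 4, 2284 mod 17 = 6, 2284 mod 9 = 7.

x ≡ 2284 (mod 3060).


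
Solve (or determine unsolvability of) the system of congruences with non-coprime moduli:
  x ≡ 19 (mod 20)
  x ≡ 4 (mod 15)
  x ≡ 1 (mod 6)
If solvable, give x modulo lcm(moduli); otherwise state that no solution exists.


Moduli 20, 15, 6 are not pairwise coprime, so CRT works modulo lcm(m_i) when all pairwise compatibility conditions hold.
Pairwise compatibility: gcd(m_i, m_j) must divide a_i - a_j for every pair.
Merge one congruence at a time:
  Start: x ≡ 19 (mod 20).
  Combine with x ≡ 4 (mod 15): gcd(20, 15) = 5; 4 - 19 = -15, which IS divisible by 5, so compatible.
    Write x = 19 + 20·t and substitute into x ≡ 4 (mod 15): 20·t ≡ 4 − 19 = -15 (mod 15).
    Divide the congruence (and modulus) by g = 5: 4·t ≡ -3 (mod 3).
    Reduce coefficients mod 3: 1·t ≡ 0 (mod 3).
    So t ≡ 0 (mod 3).
    Then x = 19 + 20·0 = 19, valid modulo lcm(20, 15) = 60: x ≡ 19 (mod 60).
  Combine with x ≡ 1 (mod 6): gcd(60, 6) = 6; 1 - 19 = -18, which IS divisible by 6, so compatible.
    Write x = 19 + 60·t and substitute into x ≡ 1 (mod 6): 60·t ≡ 1 − 19 = -18 (mod 6).
    Divide the congruence (and modulus) by g = 6: 10·t ≡ -3 (mod 1).
    Modulo 1 every t works; take t = 0.
    Then x = 19 + 60·0 = 19, valid modulo lcm(60, 6) = 60: x ≡ 19 (mod 60).
Verify: 19 mod 20 = 19, 19 mod 15 = 4, 19 mod 6 = 1.

x ≡ 19 (mod 60).


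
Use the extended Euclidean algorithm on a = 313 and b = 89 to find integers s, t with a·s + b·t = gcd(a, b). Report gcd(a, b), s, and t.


Euclidean algorithm on (313, 89) — divide until remainder is 0:
  313 = 3 · 89 + 46
  89 = 1 · 46 + 43
  46 = 1 · 43 + 3
  43 = 14 · 3 + 1
  3 = 3 · 1 + 0
gcd(313, 89) = 1.
Track Bezout coefficients alongside the remainders: start with r₀ = 313 = a·1 + b·0 (s = 1, t = 0) and r₁ = 89 = a·0 + b·1 (s = 0, t = 1); each new remainder r_{k+1} = r_{k-1} − q_k·r_k inherits s_{k+1} = s_{k-1} − q_k·s_k, t_{k+1} = t_{k-1} − q_k·t_k, so r_k = a·s_k + b·t_k at every step:
  q = 3: r = 46, s = 1 − 3·0 = 1, t = 0 − 3·1 = -3  (check: 313·1 + 89·(-3) = 46)
  q = 1: r = 43, s = 0 − 1·1 = -1, t = 1 − 1·(-3) = 4  (check: 313·(-1) + 89·4 = 43)
  q = 1: r = 3, s = 1 − 1·(-1) = 2, t = -3 − 1·4 = -7  (check: 313·2 + 89·(-7) = 3)
  q = 14: r = 1, s = -1 − 14·2 = -29, t = 4 − 14·(-7) = 102  (check: 313·(-29) + 89·102 = 1)
The row with r = 1 (the gcd) gives the Bezout coefficients s = -29, t = 102.
Result: 313 · (-29) + 89 · (102) = 1.

gcd(313, 89) = 1; s = -29, t = 102 (check: 313·(-29) + 89·102 = 1).


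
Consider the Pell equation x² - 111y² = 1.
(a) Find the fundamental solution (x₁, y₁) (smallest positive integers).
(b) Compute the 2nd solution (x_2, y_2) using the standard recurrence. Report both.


Step 1: Find the fundamental solution (x₁, y₁) of x² - 111y² = 1.
  Expand √111 as a continued fraction. a₀ = ⌊√111⌋ = 10; iterate m_{k+1} = d_k·a_k − m_k, d_{k+1} = (111 − m_{k+1}²)/d_k, a_{k+1} = ⌊(a₀ + m_{k+1})/d_{k+1}⌋ (starting m₀ = 0, d₀ = 1), with convergents p_k = a_k·p_{k-1} + p_{k-2}, q_k = a_k·q_{k-1} + q_{k-2} (p₋₁ = 1, q₋₁ = 0):
  k = 0: a₀ = 10; p₀/q₀ = 10/1; p₀² − 111·q₀² = 100 − 111 = -11.
  k = 1: m = 10, d = 11, a = ⌊(10 + 10)/11⌋ = 1; p/q = (1·10 + 1)/(1·1 + 0) = 11/1; p² − 111·q² = 121 − 111 = 10.
  k = 2: m = 1, d = 10, a = ⌊(10 + 1)/10⌋ = 1; p/q = (1·11 + 10)/(1·1 + 1) = 21/2; p² − 111·q² = 441 − 444 = -3.
  k = 3: m = 9, d = 3, a = ⌊(10 + 9)/3⌋ = 6; p/q = (6·21 + 11)/(6·2 + 1) = 137/13; p² − 111·q² = 18769 − 18759 = 10.
  k = 4: m = 9, d = 10, a = ⌊(10 + 9)/10⌋ = 1; p/q = (1·137 + 21)/(1·13 + 2) = 158/15; p² − 111·q² = 24964 − 24975 = -11.
  k = 5: m = 1, d = 11, a = ⌊(10 + 1)/11⌋ = 1; p/q = (1·158 + 137)/(1·15 + 13) = 295/28; p² − 111·q² = 87025 − 87024 = 1.
  The first convergent with p² − 111·q² = 1 gives the fundamental solution (x₁, y₁) = (295, 28).
Step 2: Apply the recurrence (x_{n+1}, y_{n+1}) = (x₁x_n + 111y₁y_n, x₁y_n + y₁x_n) repeatedly.
  From (x_1, y_1) = (295, 28): x_2 = 295·295 + 111·28·28 = 174049; y_2 = 295·28 + 28·295 = 16520.
Step 3: Verify x_2² - 111·y_2² = 30293054401 - 30293054400 = 1 (should be 1). ✓

(x_1, y_1) = (295, 28); (x_2, y_2) = (174049, 16520).


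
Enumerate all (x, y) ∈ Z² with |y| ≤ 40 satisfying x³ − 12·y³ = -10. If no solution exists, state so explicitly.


The equation is x³ - 12y³ = -10. For fixed y, x³ = 12·y³ − 10, so a solution requires the RHS to be a perfect cube.
Strategy: iterate y from -40 to 40, compute RHS = 12·y³ − 10, and check whether it is a (positive or negative) perfect cube.
Check small values of y:
  y = 0: RHS = -10 is not a perfect cube.
  y = 1: RHS = 2 is not a perfect cube.
  y = -1: RHS = -22 is not a perfect cube.
  y = 2: RHS = 86 is not a perfect cube.
  y = -2: RHS = -106 is not a perfect cube.
  y = 3: RHS = 314 is not a perfect cube.
  y = -3: RHS = -334 is not a perfect cube.
Continuing the search up to |y| = 40 finds no solutions either.
No (x, y) in the scanned range satisfies the equation.

No integer solutions with |y| ≤ 40.


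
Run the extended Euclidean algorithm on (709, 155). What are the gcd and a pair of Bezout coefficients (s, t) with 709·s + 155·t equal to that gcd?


Euclidean algorithm on (709, 155) — divide until remainder is 0:
  709 = 4 · 155 + 89
  155 = 1 · 89 + 66
  89 = 1 · 66 + 23
  66 = 2 · 23 + 20
  23 = 1 · 20 + 3
  20 = 6 · 3 + 2
  3 = 1 · 2 + 1
  2 = 2 · 1 + 0
gcd(709, 155) = 1.
Track Bezout coefficients alongside the remainders: start with r₀ = 709 = a·1 + b·0 (s = 1, t = 0) and r₁ = 155 = a·0 + b·1 (s = 0, t = 1); each new remainder r_{k+1} = r_{k-1} − q_k·r_k inherits s_{k+1} = s_{k-1} − q_k·s_k, t_{k+1} = t_{k-1} − q_k·t_k, so r_k = a·s_k + b·t_k at every step:
  q = 4: r = 89, s = 1 − 4·0 = 1, t = 0 − 4·1 = -4  (check: 709·1 + 155·(-4) = 89)
  q = 1: r = 66, s = 0 − 1·1 = -1, t = 1 − 1·(-4) = 5  (check: 709·(-1) + 155·5 = 66)
  q = 1: r = 23, s = 1 − 1·(-1) = 2, t = -4 − 1·5 = -9  (check: 709·2 + 155·(-9) = 23)
  q = 2: r = 20, s = -1 − 2·2 = -5, t = 5 − 2·(-9) = 23  (check: 709·(-5) + 155·23 = 20)
  q = 1: r = 3, s = 2 − 1·(-5) = 7, t = -9 − 1·23 = -32  (check: 709·7 + 155·(-32) = 3)
  q = 6: r = 2, s = -5 − 6·7 = -47, t = 23 − 6·(-32) = 215  (check: 709·(-47) + 155·215 = 2)
  q = 1: r = 1, s = 7 − 1·(-47) = 54, t = -32 − 1·215 = -247  (check: 709·54 + 155·(-247) = 1)
The row with r = 1 (the gcd) gives the Bezout coefficients s = 54, t = -247.
Result: 709 · (54) + 155 · (-247) = 1.

gcd(709, 155) = 1; s = 54, t = -247 (check: 709·54 + 155·(-247) = 1).


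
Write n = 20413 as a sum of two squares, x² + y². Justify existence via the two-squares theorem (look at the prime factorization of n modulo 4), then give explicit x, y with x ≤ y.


Step 1: Factor n = 20413 = 137 · 149.
Step 2: Check the mod-4 condition on each prime factor: 137 ≡ 1 (mod 4), exponent 1; 149 ≡ 1 (mod 4), exponent 1.
All primes ≡ 3 (mod 4) appear to even exponent (or don't appear), so by the two-squares theorem n IS expressible as a sum of two squares.
Step 3: Build a representation. Here n = 137 · 149 is a product of primes ≡ 1 (mod 4). Each prime p ≡ 1 (mod 4) is itself a sum of two squares; find a² by testing p − a² for a perfect square:
  137: 137 − 1² = 136, 137 − 2² = 133, 137 − 3² = 128, 137 − 4² = 121 = 11² ⇒ 137 = 4² + 11².
  149: 149 − 1² = 148, 149 − 2² = 145, 149 − 3² = 140, 149 − 4² = 133, 149 − 5² = 124, 149 − 6² = 113, 149 − 7² = 100 = 10² ⇒ 149 = 7² + 10².
  Combine using the Brahmagupta–Fibonacci identity (a² + b²)(c² + d²) = (ac − bd)² + (ad + bc)² = (ac + bd)² + (ad − bc)²:
  137 · 149 = 20413: from (4² + 11²)(7² + 10²), take (4·7 − 11·10, 4·10 + 11·7) = (28 − 110, 40 + 77) = (-82, 117); dropping signs (only squares matter) gives (82, 117); check 82² + 117² = 6724 + 13689 = 20413 ✓.
Step 4: Order so x ≤ y and verify: 82² + 117² = 6724 + 13689 = 20413 = n. ✓

n = 20413 = 82² + 117² (one valid representation with x ≤ y).


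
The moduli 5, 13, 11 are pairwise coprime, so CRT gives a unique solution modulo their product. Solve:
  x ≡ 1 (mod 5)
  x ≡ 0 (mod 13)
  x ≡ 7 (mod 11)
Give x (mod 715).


Moduli 5, 13, 11 are pairwise coprime; by CRT there is a unique solution modulo M = 5 · 13 · 11 = 715.
Solve pairwise, accumulating the modulus:
  Start with x ≡ 1 (mod 5).
  Combine with x ≡ 0 (mod 13): since gcd(5, 13) = 1, we get a unique residue mod 65.
    Write x = 1 + 5·t and substitute into x ≡ 0 (mod 13): 5·t ≡ 0 − 1 = -1 (mod 13).
    Reduce coefficients mod 13: 5·t ≡ 12 (mod 13).
    The inverse of 5 mod 13 is 8 (since 5·8 = 40 = 3·13 + 1), so t ≡ 8·12 = 96 ≡ 5 (mod 13).
    Then x = 1 + 5·5 = 26, valid modulo lcm(5, 13) = 65: x ≡ 26 (mod 65).
  Combine with x ≡ 7 (mod 11): since gcd(65, 11) = 1, we get a unique residue mod 715.
    Write x = 26 + 65·t and substitute into x ≡ 7 (mod 11): 65·t ≡ 7 − 26 = -19 (mod 11).
    Reduce coefficients mod 11: 10·t ≡ 3 (mod 11).
    The inverse of 10 mod 11 is 10 (since 10·10 = 100 = 9·11 + 1), so t ≡ 10·3 = 30 ≡ 8 (mod 11).
    Then x = 26 + 65·8 = 546, valid modulo lcm(65, 11) = 715: x ≡ 546 (mod 715).
Verify: 546 mod 5 = 1 ✓, 546 mod 13 = 0 ✓, 546 mod 11 = 7 ✓.

x ≡ 546 (mod 715).


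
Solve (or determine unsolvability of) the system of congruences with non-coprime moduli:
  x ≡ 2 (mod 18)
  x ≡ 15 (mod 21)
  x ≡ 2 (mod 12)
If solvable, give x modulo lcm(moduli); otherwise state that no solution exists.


Moduli 18, 21, 12 are not pairwise coprime, so CRT works modulo lcm(m_i) when all pairwise compatibility conditions hold.
Pairwise compatibility: gcd(m_i, m_j) must divide a_i - a_j for every pair.
Merge one congruence at a time:
  Start: x ≡ 2 (mod 18).
  Combine with x ≡ 15 (mod 21): gcd(18, 21) = 3, and 15 - 2 = 13 is NOT divisible by 3.
    ⇒ system is inconsistent (no integer solution).

No solution (the system is inconsistent).


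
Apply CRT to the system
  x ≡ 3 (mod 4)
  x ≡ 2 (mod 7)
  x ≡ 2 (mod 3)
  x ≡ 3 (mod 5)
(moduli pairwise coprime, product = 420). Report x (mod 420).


Product of moduli M = 4 · 7 · 3 · 5 = 420.
Merge one congruence at a time:
  Start: x ≡ 3 (mod 4).
  Combine with x ≡ 2 (mod 7); new modulus lcm = 28.
    Write x = 3 + 4·t and substitute into x ≡ 2 (mod 7): 4·t ≡ 2 − 3 = -1 (mod 7).
    Reduce coefficients mod 7: 4·t ≡ 6 (mod 7).
    The inverse of 4 mod 7 is 2 (since 4·2 = 8 = 1·7 + 1), so t ≡ 2·6 = 12 ≡ 5 (mod 7).
    Then x = 3 + 4·5 = 23, valid modulo lcm(4, 7) = 28: x ≡ 23 (mod 28).
  Combine with x ≡ 2 (mod 3); new modulus lcm = 84.
    Write x = 23 + 28·t and substitute into x ≡ 2 (mod 3): 28·t ≡ 2 − 23 = -21 (mod 3).
    Reduce coefficients mod 3: 1·t ≡ 0 (mod 3).
    So t ≡ 0 (mod 3).
    Then x = 23 + 28·0 = 23, valid modulo lcm(28, 3) = 84: x ≡ 23 (mod 84).
  Combine with x ≡ 3 (mod 5); new modulus lcm = 420.
    Write x = 23 + 84·t and substitute into x ≡ 3 (mod 5): 84·t ≡ 3 − 23 = -20 (mod 5).
    Reduce coefficients mod 5: 4·t ≡ 0 (mod 5).
    The inverse of 4 mod 5 is 4 (since 4·4 = 16 = 3·5 + 1), so t ≡ 4·0 = 0 ≡ 0 (mod 5).
    Then x = 23 + 84·0 = 23, valid modulo lcm(84, 5) = 420: x ≡ 23 (mod 420).
Verify against each original: 23 mod 4 = 3, 23 mod 7 = 2, 23 mod 3 = 2, 23 mod 5 = 3.

x ≡ 23 (mod 420).


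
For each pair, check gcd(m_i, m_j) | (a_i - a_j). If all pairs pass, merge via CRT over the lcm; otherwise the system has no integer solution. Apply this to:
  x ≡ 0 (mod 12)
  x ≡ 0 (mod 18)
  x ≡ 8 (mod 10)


Moduli 12, 18, 10 are not pairwise coprime, so CRT works modulo lcm(m_i) when all pairwise compatibility conditions hold.
Pairwise compatibility: gcd(m_i, m_j) must divide a_i - a_j for every pair.
Merge one congruence at a time:
  Start: x ≡ 0 (mod 12).
  Combine with x ≡ 0 (mod 18): gcd(12, 18) = 6; 0 - 0 = 0, which IS divisible by 6, so compatible.
    Write x = 0 + 12·t and substitute into x ≡ 0 (mod 18): 12·t ≡ 0 − 0 = 0 (mod 18).
    Divide the congruence (and modulus) by g = 6: 2·t ≡ 0 (mod 3).
    The inverse of 2 mod 3 is 2 (since 2·2 = 4 = 1·3 + 1), so t ≡ 2·0 = 0 ≡ 0 (mod 3).
    Then x = 0 + 12·0 = 0, valid modulo lcm(12, 18) = 36: x ≡ 0 (mod 36).
  Combine with x ≡ 8 (mod 10): gcd(36, 10) = 2; 8 - 0 = 8, which IS divisible by 2, so compatible.
    Write x = 0 + 36·t and substitute into x ≡ 8 (mod 10): 36·t ≡ 8 − 0 = 8 (mod 10).
    Divide the congruence (and modulus) by g = 2: 18·t ≡ 4 (mod 5).
    Reduce coefficients mod 5: 3·t ≡ 4 (mod 5).
    The inverse of 3 mod 5 is 2 (since 3·2 = 6 = 1·5 + 1), so t ≡ 2·4 = 8 ≡ 3 (mod 5).
    Then x = 0 + 36·3 = 108, valid modulo lcm(36, 10) = 180: x ≡ 108 (mod 180).
Verify: 108 mod 12 = 0, 108 mod 18 = 0, 108 mod 10 = 8.

x ≡ 108 (mod 180).


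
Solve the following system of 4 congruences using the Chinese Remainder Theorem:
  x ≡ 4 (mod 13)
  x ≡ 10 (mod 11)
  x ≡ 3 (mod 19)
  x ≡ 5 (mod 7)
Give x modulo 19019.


Product of moduli M = 13 · 11 · 19 · 7 = 19019.
Merge one congruence at a time:
  Start: x ≡ 4 (mod 13).
  Combine with x ≡ 10 (mod 11); new modulus lcm = 143.
    Write x = 4 + 13·t and substitute into x ≡ 10 (mod 11): 13·t ≡ 10 − 4 = 6 (mod 11).
    Reduce coefficients mod 11: 2·t ≡ 6 (mod 11).
    The inverse of 2 mod 11 is 6 (since 2·6 = 12 = 1·11 + 1), so t ≡ 6·6 = 36 ≡ 3 (mod 11).
    Then x = 4 + 13·3 = 43, valid modulo lcm(13, 11) = 143: x ≡ 43 (mod 143).
  Combine with x ≡ 3 (mod 19); new modulus lcm = 2717.
    Write x = 43 + 143·t and substitute into x ≡ 3 (mod 19): 143·t ≡ 3 − 43 = -40 (mod 19).
    Reduce coefficients mod 19: 10·t ≡ 17 (mod 19).
    The inverse of 10 mod 19 is 2 (since 10·2 = 20 = 1·19 + 1), so t ≡ 2·17 = 34 ≡ 15 (mod 19).
    Then x = 43 + 143·15 = 2188, valid modulo lcm(143, 19) = 2717: x ≡ 2188 (mod 2717).
  Combine with x ≡ 5 (mod 7); new modulus lcm = 19019.
    Write x = 2188 + 2717·t and substitute into x ≡ 5 (mod 7): 2717·t ≡ 5 − 2188 = -2183 (mod 7).
    Reduce coefficients mod 7: 1·t ≡ 1 (mod 7).
    So t ≡ 1 (mod 7).
    Then x = 2188 + 2717·1 = 4905, valid modulo lcm(2717, 7) = 19019: x ≡ 4905 (mod 19019).
Verify against each original: 4905 mod 13 = 4, 4905 mod 11 = 10, 4905 mod 19 = 3, 4905 mod 7 = 5.

x ≡ 4905 (mod 19019).


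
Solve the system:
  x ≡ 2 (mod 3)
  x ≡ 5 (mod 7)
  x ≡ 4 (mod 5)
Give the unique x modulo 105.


Moduli 3, 7, 5 are pairwise coprime; by CRT there is a unique solution modulo M = 3 · 7 · 5 = 105.
Solve pairwise, accumulating the modulus:
  Start with x ≡ 2 (mod 3).
  Combine with x ≡ 5 (mod 7): since gcd(3, 7) = 1, we get a unique residue mod 21.
    Write x = 2 + 3·t and substitute into x ≡ 5 (mod 7): 3·t ≡ 5 − 2 = 3 (mod 7).
    The inverse of 3 mod 7 is 5 (since 3·5 = 15 = 2·7 + 1), so t ≡ 5·3 = 15 ≡ 1 (mod 7).
    Then x = 2 + 3·1 = 5, valid modulo lcm(3, 7) = 21: x ≡ 5 (mod 21).
  Combine with x ≡ 4 (mod 5): since gcd(21, 5) = 1, we get a unique residue mod 105.
    Write x = 5 + 21·t and substitute into x ≡ 4 (mod 5): 21·t ≡ 4 − 5 = -1 (mod 5).
    Reduce coefficients mod 5: 1·t ≡ 4 (mod 5).
    So t ≡ 4 (mod 5).
    Then x = 5 + 21·4 = 89, valid modulo lcm(21, 5) = 105: x ≡ 89 (mod 105).
Verify: 89 mod 3 = 2 ✓, 89 mod 7 = 5 ✓, 89 mod 5 = 4 ✓.

x ≡ 89 (mod 105).


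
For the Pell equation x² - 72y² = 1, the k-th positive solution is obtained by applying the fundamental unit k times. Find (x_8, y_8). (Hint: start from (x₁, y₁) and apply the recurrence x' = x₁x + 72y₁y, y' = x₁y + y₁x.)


Step 1: Find the fundamental solution (x₁, y₁) of x² - 72y² = 1.
  Expand √72 as a continued fraction. a₀ = ⌊√72⌋ = 8; iterate m_{k+1} = d_k·a_k − m_k, d_{k+1} = (72 − m_{k+1}²)/d_k, a_{k+1} = ⌊(a₀ + m_{k+1})/d_{k+1}⌋ (starting m₀ = 0, d₀ = 1), with convergents p_k = a_k·p_{k-1} + p_{k-2}, q_k = a_k·q_{k-1} + q_{k-2} (p₋₁ = 1, q₋₁ = 0):
  k = 0: a₀ = 8; p₀/q₀ = 8/1; p₀² − 72·q₀² = 64 − 72 = -8.
  k = 1: m = 8, d = 8, a = ⌊(8 + 8)/8⌋ = 2; p/q = (2·8 + 1)/(2·1 + 0) = 17/2; p² − 72·q² = 289 − 288 = 1.
  The first convergent with p² − 72·q² = 1 gives the fundamental solution (x₁, y₁) = (17, 2).
Step 2: Apply the recurrence (x_{n+1}, y_{n+1}) = (x₁x_n + 72y₁y_n, x₁y_n + y₁x_n) repeatedly.
  From (x_1, y_1) = (17, 2): x_2 = 17·17 + 72·2·2 = 577; y_2 = 17·2 + 2·17 = 68.
  From (x_2, y_2) = (577, 68): x_3 = 17·577 + 72·2·68 = 19601; y_3 = 17·68 + 2·577 = 2310.
  From (x_3, y_3) = (19601, 2310): x_4 = 17·19601 + 72·2·2310 = 665857; y_4 = 17·2310 + 2·19601 = 78472.
  From (x_4, y_4) = (665857, 78472): x_5 = 17·665857 + 72·2·78472 = 22619537; y_5 = 17·78472 + 2·665857 = 2665738.
  From (x_5, y_5) = (22619537, 2665738): x_6 = 17·22619537 + 72·2·2665738 = 768398401; y_6 = 17·2665738 + 2·22619537 = 90556620.
  From (x_6, y_6) = (768398401, 90556620): x_7 = 17·768398401 + 72·2·90556620 = 26102926097; y_7 = 17·90556620 + 2·768398401 = 3076259342.
  From (x_7, y_7) = (26102926097, 3076259342): x_8 = 17·26102926097 + 72·2·3076259342 = 886731088897; y_8 = 17·3076259342 + 2·26102926097 = 104502261008.
Step 3: Verify x_8² - 72·y_8² = 786292024016459316676609 - 786292024016459316676608 = 1 (should be 1). ✓

(x_1, y_1) = (17, 2); (x_8, y_8) = (886731088897, 104502261008).


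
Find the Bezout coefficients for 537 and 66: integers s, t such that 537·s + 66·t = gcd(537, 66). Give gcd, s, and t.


Euclidean algorithm on (537, 66) — divide until remainder is 0:
  537 = 8 · 66 + 9
  66 = 7 · 9 + 3
  9 = 3 · 3 + 0
gcd(537, 66) = 3.
Track Bezout coefficients alongside the remainders: start with r₀ = 537 = a·1 + b·0 (s = 1, t = 0) and r₁ = 66 = a·0 + b·1 (s = 0, t = 1); each new remainder r_{k+1} = r_{k-1} − q_k·r_k inherits s_{k+1} = s_{k-1} − q_k·s_k, t_{k+1} = t_{k-1} − q_k·t_k, so r_k = a·s_k + b·t_k at every step:
  q = 8: r = 9, s = 1 − 8·0 = 1, t = 0 − 8·1 = -8  (check: 537·1 + 66·(-8) = 9)
  q = 7: r = 3, s = 0 − 7·1 = -7, t = 1 − 7·(-8) = 57  (check: 537·(-7) + 66·57 = 3)
The row with r = 3 (the gcd) gives the Bezout coefficients s = -7, t = 57.
Result: 537 · (-7) + 66 · (57) = 3.

gcd(537, 66) = 3; s = -7, t = 57 (check: 537·(-7) + 66·57 = 3).


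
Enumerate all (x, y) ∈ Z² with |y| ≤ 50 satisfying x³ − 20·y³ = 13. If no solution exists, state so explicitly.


The equation is x³ - 20y³ = 13. For fixed y, x³ = 20·y³ + 13, so a solution requires the RHS to be a perfect cube.
Strategy: iterate y from -50 to 50, compute RHS = 20·y³ + 13, and check whether it is a (positive or negative) perfect cube.
Check small values of y:
  y = 0: RHS = 13 is not a perfect cube.
  y = 1: RHS = 33 is not a perfect cube.
  y = -1: RHS = -7 is not a perfect cube.
  y = 2: RHS = 173 is not a perfect cube.
  y = -2: RHS = -147 is not a perfect cube.
  y = 3: RHS = 553 is not a perfect cube.
  y = -3: RHS = -527 is not a perfect cube.
Continuing the search up to |y| = 50 finds no solutions either.
No (x, y) in the scanned range satisfies the equation.

No integer solutions with |y| ≤ 50.


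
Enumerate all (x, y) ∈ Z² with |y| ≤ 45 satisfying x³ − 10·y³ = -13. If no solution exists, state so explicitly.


The equation is x³ - 10y³ = -13. For fixed y, x³ = 10·y³ − 13, so a solution requires the RHS to be a perfect cube.
Strategy: iterate y from -45 to 45, compute RHS = 10·y³ − 13, and check whether it is a (positive or negative) perfect cube.
Check small values of y:
  y = 0: RHS = -13 is not a perfect cube.
  y = 1: RHS = -3 is not a perfect cube.
  y = -1: RHS = -23 is not a perfect cube.
  y = 2: RHS = 67 is not a perfect cube.
  y = -2: RHS = -93 is not a perfect cube.
  y = 3: RHS = 257 is not a perfect cube.
  y = -3: RHS = -283 is not a perfect cube.
Continuing the search up to |y| = 45 finds no solutions either.
No (x, y) in the scanned range satisfies the equation.

No integer solutions with |y| ≤ 45.


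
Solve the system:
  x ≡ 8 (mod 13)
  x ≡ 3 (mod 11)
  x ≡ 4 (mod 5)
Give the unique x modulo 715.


Moduli 13, 11, 5 are pairwise coprime; by CRT there is a unique solution modulo M = 13 · 11 · 5 = 715.
Solve pairwise, accumulating the modulus:
  Start with x ≡ 8 (mod 13).
  Combine with x ≡ 3 (mod 11): since gcd(13, 11) = 1, we get a unique residue mod 143.
    Write x = 8 + 13·t and substitute into x ≡ 3 (mod 11): 13·t ≡ 3 − 8 = -5 (mod 11).
    Reduce coefficients mod 11: 2·t ≡ 6 (mod 11).
    The inverse of 2 mod 11 is 6 (since 2·6 = 12 = 1·11 + 1), so t ≡ 6·6 = 36 ≡ 3 (mod 11).
    Then x = 8 + 13·3 = 47, valid modulo lcm(13, 11) = 143: x ≡ 47 (mod 143).
  Combine with x ≡ 4 (mod 5): since gcd(143, 5) = 1, we get a unique residue mod 715.
    Write x = 47 + 143·t and substitute into x ≡ 4 (mod 5): 143·t ≡ 4 − 47 = -43 (mod 5).
    Reduce coefficients mod 5: 3·t ≡ 2 (mod 5).
    The inverse of 3 mod 5 is 2 (since 3·2 = 6 = 1·5 + 1), so t ≡ 2·2 = 4 ≡ 4 (mod 5).
    Then x = 47 + 143·4 = 619, valid modulo lcm(143, 5) = 715: x ≡ 619 (mod 715).
Verify: 619 mod 13 = 8 ✓, 619 mod 11 = 3 ✓, 619 mod 5 = 4 ✓.

x ≡ 619 (mod 715).
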